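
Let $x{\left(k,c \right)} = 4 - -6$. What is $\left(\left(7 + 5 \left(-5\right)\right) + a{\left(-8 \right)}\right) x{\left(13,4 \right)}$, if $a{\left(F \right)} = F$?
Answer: $-260$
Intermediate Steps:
$x{\left(k,c \right)} = 10$ ($x{\left(k,c \right)} = 4 + 6 = 10$)
$\left(\left(7 + 5 \left(-5\right)\right) + a{\left(-8 \right)}\right) x{\left(13,4 \right)} = \left(\left(7 + 5 \left(-5\right)\right) - 8\right) 10 = \left(\left(7 - 25\right) - 8\right) 10 = \left(-18 - 8\right) 10 = \left(-26\right) 10 = -260$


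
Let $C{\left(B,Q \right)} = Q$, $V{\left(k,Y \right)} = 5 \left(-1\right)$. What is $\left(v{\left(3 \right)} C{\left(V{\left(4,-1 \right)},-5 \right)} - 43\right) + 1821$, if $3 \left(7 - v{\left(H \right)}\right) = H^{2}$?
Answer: $1758$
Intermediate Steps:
$V{\left(k,Y \right)} = -5$
$v{\left(H \right)} = 7 - \frac{H^{2}}{3}$
$\left(v{\left(3 \right)} C{\left(V{\left(4,-1 \right)},-5 \right)} - 43\right) + 1821 = \left(\left(7 - \frac{3^{2}}{3}\right) \left(-5\right) - 43\right) + 1821 = \left(\left(7 - 3\right) \left(-5\right) - 43\right) + 1821 = \left(4 \left(-5\right) - 43\right) + 1821 = \left(-20 - 43\right) + 1821 = -63 + 1821 = 1758$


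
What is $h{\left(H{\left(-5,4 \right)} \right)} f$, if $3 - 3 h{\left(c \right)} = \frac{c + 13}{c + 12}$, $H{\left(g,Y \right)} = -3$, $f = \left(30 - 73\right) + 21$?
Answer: $- \frac{374}{27} \approx -13.852$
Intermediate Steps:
$f = -22$ ($f = -43 + 21 = -22$)
$h{\left(c \right)} = 1 - \frac{13 + c}{3 \left(12 + c\right)}$ ($h{\left(c \right)} = 1 - \frac{\left(c + 13\right) \frac{1}{c + 12}}{3} = 1 - \frac{\left(13 + c\right) \frac{1}{12 + c}}{3} = 1 - \frac{\frac{1}{12 + c} \left(13 + c\right)}{3} = 1 - \frac{13 + c}{3 \left(12 + c\right)}$)
$h{\left(H{\left(-5,4 \right)} \right)} f = \frac{23 + 2 \left(-3\right)}{3 \left(12 - 3\right)} \left(-22\right) = \frac{23 - 6}{3 \cdot 9} \left(-22\right) = \frac{1}{3} \cdot \frac{1}{9} \cdot 17 \left(-22\right) = \frac{17}{27} \left(-22\right) = - \frac{374}{27}$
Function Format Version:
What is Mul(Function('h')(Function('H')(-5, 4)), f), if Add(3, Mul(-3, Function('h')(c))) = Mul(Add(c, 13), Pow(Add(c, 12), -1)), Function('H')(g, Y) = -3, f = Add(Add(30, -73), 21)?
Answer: Rational(-374, 27) ≈ -13.852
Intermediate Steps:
f = -22 (f = Add(-43, 21) = -22)
Function('h')(c) = Add(1, Mul(Rational(-1, 3), Pow(Add(12, c), -1), Add(13, c))) (Function('h')(c) = Add(1, Mul(Rational(-1, 3), Mul(Add(c, 13), Pow(Add(c, 12), -1)))) = Add(1, Mul(Rational(-1, 3), Mul(Add(13, c), Pow(Add(12, c), -1)))) = Add(1, Mul(Rational(-1, 3), Mul(Pow(Add(12, c), -1), Add(13, c)))) = Add(1, Mul(Rational(-1, 3), Pow(Add(12, c), -1), Add(13, c))))
Mul(Function('h')(Function('H')(-5, 4)), f) = Mul(Mul(Rational(1, 3), Pow(Add(12, -3), -1), Add(23, Mul(2, -3))), -22) = Mul(Mul(Rational(1, 3), Pow(9, -1), Add(23, -6)), -22) = Mul(Mul(Rational(1, 3), Rational(1, 9), 17), -22) = Mul(Rational(17, 27), -22) = Rational(-374, 27)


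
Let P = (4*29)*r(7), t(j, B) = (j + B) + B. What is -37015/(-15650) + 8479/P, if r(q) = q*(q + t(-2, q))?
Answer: 70376377/24144820 ≈ 2.9148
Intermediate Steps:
t(j, B) = j + 2*B (t(j, B) = (B + j) + B = j + 2*B)
r(q) = q*(-2 + 3*q) (r(q) = q*(q + (-2 + 2*q)) = q*(-2 + 3*q))
P = 15428 (P = (4*29)*(7*(-2 + 3*7)) = 116*(7*(-2 + 21)) = 116*(7*19) = 116*133 = 15428)
-37015/(-15650) + 8479/P = -37015/(-15650) + 8479/15428 = -37015*(-1/15650) + 8479*(1/15428) = 7403/3130 + 8479/15428 = 70376377/24144820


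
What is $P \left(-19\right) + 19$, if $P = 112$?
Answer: $-2109$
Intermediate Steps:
$P \left(-19\right) + 19 = 112 \left(-19\right) + 19 = -2128 + 19 = -2109$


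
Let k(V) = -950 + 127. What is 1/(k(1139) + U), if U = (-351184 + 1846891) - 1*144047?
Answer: 1/1350837 ≈ 7.4028e-7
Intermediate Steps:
U = 1351660 (U = 1495707 - 144047 = 1351660)
k(V) = -823
1/(k(1139) + U) = 1/(-823 + 1351660) = 1/1350837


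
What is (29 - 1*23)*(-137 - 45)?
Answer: -1092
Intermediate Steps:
(29 - 1*23)*(-137 - 45) = (29 - 23)*(-182) = 6*(-182) = -1092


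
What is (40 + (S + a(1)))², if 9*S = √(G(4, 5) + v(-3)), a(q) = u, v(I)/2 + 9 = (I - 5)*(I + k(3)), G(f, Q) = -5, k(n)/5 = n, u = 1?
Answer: (369 + I*√215)²/81 ≈ 1678.3 + 133.6*I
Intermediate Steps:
k(n) = 5*n
v(I) = -18 + 2*(-5 + I)*(15 + I) (v(I) = -18 + 2*((I - 5)*(I + 5*3)) = -18 + 2*((-5 + I)*(I + 15)) = -18 + 2*((-5 + I)*(15 + I)) = -18 + 2*(-5 + I)*(15 + I))
a(q) = 1
S = I*√215/9 (S = √(-5 + (-168 + 2*(-3)² + 20*(-3)))/9 = √(-5 + (-168 + 2*9 - 60))/9 = √(-5 + (-168 + 18 - 60))/9 = √(-5 - 210)/9 = √(-215)/9 = (I*√215)/9 = I*√215/9 ≈ 1.6292*I)
(40 + (S + a(1)))² = (40 + (I*√215/9 + 1))² = (40 + (1 + I*√215/9))² = (41 + I*√215/9)²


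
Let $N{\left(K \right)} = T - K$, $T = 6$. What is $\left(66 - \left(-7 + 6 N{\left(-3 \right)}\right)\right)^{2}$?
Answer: $361$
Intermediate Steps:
$N{\left(K \right)} = 6 - K$
$\left(66 - \left(-7 + 6 N{\left(-3 \right)}\right)\right)^{2} = \left(66 + \left(- 6 \left(6 - -3\right) + 7\right)\right)^{2} = \left(66 + \left(- 6 \left(6 + 3\right) + 7\right)\right)^{2} = \left(66 + \left(\left(-6\right) 9 + 7\right)\right)^{2} = \left(66 + \left(-54 + 7\right)\right)^{2} = \left(66 - 47\right)^{2} = 19^{2} = 361$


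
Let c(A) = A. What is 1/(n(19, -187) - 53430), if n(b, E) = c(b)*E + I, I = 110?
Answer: -1/56873 ≈ -1.7583e-5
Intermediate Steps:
n(b, E) = 110 + E*b (n(b, E) = b*E + 110 = E*b + 110 = 110 + E*b)
1/(n(19, -187) - 53430) = 1/((110 - 187*19) - 53430) = 1/((110 - 3553) - 53430) = 1/(-3443 - 53430) = 1/(-56873) = -1/56873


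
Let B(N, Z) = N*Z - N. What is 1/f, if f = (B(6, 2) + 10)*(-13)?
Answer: -1/208 ≈ -0.0048077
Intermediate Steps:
B(N, Z) = -N + N*Z
f = -208 (f = (6*(-1 + 2) + 10)*(-13) = (6*1 + 10)*(-13) = (6 + 10)*(-13) = 16*(-13) = -208)
1/f = 1/(-208) = -1/208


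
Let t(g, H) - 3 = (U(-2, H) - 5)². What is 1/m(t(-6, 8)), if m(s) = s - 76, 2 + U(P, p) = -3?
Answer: 1/27 ≈ 0.037037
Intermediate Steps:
U(P, p) = -5 (U(P, p) = -2 - 3 = -5)
t(g, H) = 103 (t(g, H) = 3 + (-5 - 5)² = 3 + (-10)² = 3 + 100 = 103)
m(s) = -76 + s
1/m(t(-6, 8)) = 1/(-76 + 103) = 1/27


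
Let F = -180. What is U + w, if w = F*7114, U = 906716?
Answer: -373804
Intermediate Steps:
w = -1280520 (w = -180*7114 = -1280520)
U + w = 906716 - 1280520 = -373804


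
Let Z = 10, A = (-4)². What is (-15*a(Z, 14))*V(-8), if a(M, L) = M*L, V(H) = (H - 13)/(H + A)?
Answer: 11025/2 ≈ 5512.5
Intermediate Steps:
A = 16
V(H) = (-13 + H)/(16 + H) (V(H) = (H - 13)/(H + 16) = (-13 + H)/(16 + H))
a(M, L) = L*M
(-15*a(Z, 14))*V(-8) = (-210*10)*((-13 - 8)/(16 - 8)) = (-15*140)*(-21/8) = -525*(-21)/2 = -2100*(-21/8) = 11025/2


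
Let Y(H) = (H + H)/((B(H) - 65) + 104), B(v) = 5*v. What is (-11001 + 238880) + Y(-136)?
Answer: 146070711/641 ≈ 2.2788e+5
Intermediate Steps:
Y(H) = 2*H/(39 + 5*H) (Y(H) = (H + H)/((5*H - 65) + 104) = (2*H)/((-65 + 5*H) + 104) = (2*H)/(39 + 5*H) = 2*H/(39 + 5*H))
(-11001 + 238880) + Y(-136) = (-11001 + 238880) + 2*(-136)/(39 + 5*(-136)) = 227879 + 2*(-136)/(39 - 680) = 227879 + 2*(-136)/(-641) = 227879 + 2*(-136)*(-1/641) = 227879 + 272/641 = 146070711/641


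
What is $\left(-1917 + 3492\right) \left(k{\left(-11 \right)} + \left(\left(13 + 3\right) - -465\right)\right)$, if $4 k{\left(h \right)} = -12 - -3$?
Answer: $\frac{3016125}{4} \approx 7.5403 \cdot 10^{5}$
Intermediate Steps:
$k{\left(h \right)} = - \frac{9}{4}$ ($k{\left(h \right)} = \frac{-12 - -3}{4} = \frac{-12 + 3}{4} = \frac{1}{4} \left(-9\right) = - \frac{9}{4}$)
$\left(-1917 + 3492\right) \left(k{\left(-11 \right)} + \left(\left(13 + 3\right) - -465\right)\right) = \left(-1917 + 3492\right) \left(- \frac{9}{4} + \left(\left(13 + 3\right) - -465\right)\right) = 1575 \left(- \frac{9}{4} + \left(16 + 465\right)\right) = 1575 \left(- \frac{9}{4} + 481\right) = 1575 \cdot \frac{1915}{4} = \frac{3016125}{4}$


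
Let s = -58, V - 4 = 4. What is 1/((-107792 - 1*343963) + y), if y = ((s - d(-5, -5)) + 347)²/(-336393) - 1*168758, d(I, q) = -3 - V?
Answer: -37377/23192924401 ≈ -1.6116e-6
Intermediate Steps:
V = 8 (V = 4 + 4 = 8)
d(I, q) = -11 (d(I, q) = -3 - 1*8 = -3 - 8 = -11)
y = -6307677766/37377 (y = ((-58 - 1*(-11)) + 347)²/(-336393) - 1*168758 = ((-58 + 11) + 347)²*(-1/336393) - 168758 = (-47 + 347)²*(-1/336393) - 168758 = 300²*(-1/336393) - 168758 = 90000*(-1/336393) - 168758 = -10000/37377 - 168758 = -6307677766/37377 ≈ -1.6876e+5)
1/((-107792 - 1*343963) + y) = 1/((-107792 - 1*343963) - 6307677766/37377) = 1/((-107792 - 343963) - 6307677766/37377) = 1/(-451755 - 6307677766/37377) = 1/(-23192924401/37377) = -37377/23192924401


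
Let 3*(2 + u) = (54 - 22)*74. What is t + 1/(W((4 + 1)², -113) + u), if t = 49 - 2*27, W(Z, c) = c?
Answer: -10112/2023 ≈ -4.9985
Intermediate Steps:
t = -5 (t = 49 - 54 = -5)
u = 2362/3 (u = -2 + ((54 - 22)*74)/3 = -2 + (32*74)/3 = -2 + (⅓)*2368 = -2 + 2368/3 = 2362/3 ≈ 787.33)
t + 1/(W((4 + 1)², -113) + u) = -5 + 1/(-113 + 2362/3) = -5 + 1/(2023/3) = -5 + 3/2023 = -10112/2023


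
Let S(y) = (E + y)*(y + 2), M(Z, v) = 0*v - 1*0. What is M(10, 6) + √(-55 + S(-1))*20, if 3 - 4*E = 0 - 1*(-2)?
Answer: 10*I*√223 ≈ 149.33*I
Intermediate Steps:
M(Z, v) = 0 (M(Z, v) = 0 + 0 = 0)
E = ¼ (E = ¾ - (0 - 1*(-2))/4 = ¾ - (0 + 2)/4 = ¾ - ¼*2 = ¾ - ½ = ¼ ≈ 0.25000)
S(y) = (2 + y)*(¼ + y) (S(y) = (¼ + y)*(y + 2) = (¼ + y)*(2 + y) = (2 + y)*(¼ + y))
M(10, 6) + √(-55 + S(-1))*20 = 0 + √(-55 + (½ + (-1)² + (9/4)*(-1)))*20 = 0 + √(-55 + (½ + 1 - 9/4))*20 = 0 + √(-55 - ¾)*20 = 0 + √(-223/4)*20 = 0 + (I*√223/2)*20 = 0 + 10*I*√223 = 10*I*√223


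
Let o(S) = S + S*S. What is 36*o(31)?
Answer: 35712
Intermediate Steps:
o(S) = S + S²
36*o(31) = 36*(31*(1 + 31)) = 36*(31*32) = 36*992 = 35712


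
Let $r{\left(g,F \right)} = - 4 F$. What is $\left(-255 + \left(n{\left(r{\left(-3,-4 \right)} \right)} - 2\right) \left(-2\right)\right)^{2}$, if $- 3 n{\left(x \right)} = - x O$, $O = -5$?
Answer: $\frac{351649}{9} \approx 39072.0$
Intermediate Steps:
$n{\left(x \right)} = - \frac{5 x}{3}$ ($n{\left(x \right)} = - \frac{- x \left(-5\right)}{3} = - \frac{5 x}{3}$)
$\left(-255 + \left(n{\left(r{\left(-3,-4 \right)} \right)} - 2\right) \left(-2\right)\right)^{2} = \left(-255 + \left(- \frac{5 \left(\left(-4\right) \left(-4\right)\right)}{3} - 2\right) \left(-2\right)\right)^{2} = \left(-255 + \left(\left(- \frac{5}{3}\right) 16 - 2\right) \left(-2\right)\right)^{2} = \left(-255 + \left(- \frac{80}{3} - 2\right) \left(-2\right)\right)^{2} = \left(-255 - - \frac{172}{3}\right)^{2} = \left(-255 + \frac{172}{3}\right)^{2} = \left(- \frac{593}{3}\right)^{2} = \frac{351649}{9}$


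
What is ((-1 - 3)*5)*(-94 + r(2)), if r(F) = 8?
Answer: 1720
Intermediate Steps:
((-1 - 3)*5)*(-94 + r(2)) = ((-1 - 3)*5)*(-94 + 8) = -4*5*(-86) = -20*(-86) = 1720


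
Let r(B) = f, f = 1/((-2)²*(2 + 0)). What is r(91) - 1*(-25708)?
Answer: 205665/8 ≈ 25708.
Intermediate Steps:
f = ⅛ (f = 1/(4*2) = 1/8 = ⅛ ≈ 0.12500)
r(B) = ⅛
r(91) - 1*(-25708) = ⅛ - 1*(-25708) = ⅛ + 25708 = 205665/8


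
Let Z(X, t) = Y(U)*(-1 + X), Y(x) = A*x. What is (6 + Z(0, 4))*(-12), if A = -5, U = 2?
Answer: -192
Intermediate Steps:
Y(x) = -5*x
Z(X, t) = 10 - 10*X (Z(X, t) = (-5*2)*(-1 + X) = -10*(-1 + X) = 10 - 10*X)
(6 + Z(0, 4))*(-12) = (6 + (10 - 10*0))*(-12) = (6 + (10 + 0))*(-12) = (6 + 10)*(-12) = 16*(-12) = -192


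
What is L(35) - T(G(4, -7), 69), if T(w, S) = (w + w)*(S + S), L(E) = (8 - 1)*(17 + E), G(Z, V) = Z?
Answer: -740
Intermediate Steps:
L(E) = 119 + 7*E (L(E) = 7*(17 + E) = 119 + 7*E)
T(w, S) = 4*S*w (T(w, S) = (2*w)*(2*S) = 4*S*w)
L(35) - T(G(4, -7), 69) = (119 + 7*35) - 4*69*4 = (119 + 245) - 1*1104 = 364 - 1104 = -740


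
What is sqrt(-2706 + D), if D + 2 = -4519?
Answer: 3*I*sqrt(803) ≈ 85.012*I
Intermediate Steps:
D = -4521 (D = -2 - 4519 = -4521)
sqrt(-2706 + D) = sqrt(-2706 - 4521) = sqrt(-7227) = 3*I*sqrt(803)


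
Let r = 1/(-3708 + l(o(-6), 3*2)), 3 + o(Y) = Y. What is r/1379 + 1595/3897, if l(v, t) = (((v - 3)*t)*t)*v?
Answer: 4887837/11942140 ≈ 0.40929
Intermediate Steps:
o(Y) = -3 + Y
l(v, t) = v*t²*(-3 + v) (l(v, t) = (((-3 + v)*t)*t)*v = ((t*(-3 + v))*t)*v = (t²*(-3 + v))*v = v*t²*(-3 + v))
r = 1/180 (r = 1/(-3708 + (-3 - 6)*(3*2)²*(-3 + (-3 - 6))) = 1/(-3708 - 9*6²*(-3 - 9)) = 1/(-3708 - 9*36*(-12)) = 1/(-3708 + 3888) = 1/180 ≈ 0.0055556)
r/1379 + 1595/3897 = (1/180)/1379 + 1595/3897 = (1/180)*(1/1379) + 1595*(1/3897) = 1/248220 + 1595/3897 = 4887837/11942140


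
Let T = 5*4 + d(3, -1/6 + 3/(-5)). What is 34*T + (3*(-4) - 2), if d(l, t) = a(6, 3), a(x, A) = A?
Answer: 768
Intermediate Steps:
d(l, t) = 3
T = 23 (T = 5*4 + 3 = 20 + 3 = 23)
34*T + (3*(-4) - 2) = 34*23 + (3*(-4) - 2) = 782 + (-12 - 2) = 782 - 14 = 768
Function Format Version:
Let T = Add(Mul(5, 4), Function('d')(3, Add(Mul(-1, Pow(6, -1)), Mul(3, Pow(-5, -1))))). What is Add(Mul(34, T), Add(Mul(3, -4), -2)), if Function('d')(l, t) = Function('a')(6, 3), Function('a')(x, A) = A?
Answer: 768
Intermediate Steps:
Function('d')(l, t) = 3
T = 23 (T = Add(Mul(5, 4), 3) = Add(20, 3) = 23)
Add(Mul(34, T), Add(Mul(3, -4), -2)) = Add(Mul(34, 23), Add(Mul(3, -4), -2)) = Add(782, Add(-12, -2)) = Add(782, -14) = 768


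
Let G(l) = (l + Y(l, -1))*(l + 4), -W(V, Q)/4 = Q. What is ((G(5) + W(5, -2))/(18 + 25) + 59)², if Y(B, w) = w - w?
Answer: 6708100/1849 ≈ 3628.0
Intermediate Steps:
W(V, Q) = -4*Q
Y(B, w) = 0
G(l) = l*(4 + l) (G(l) = (l + 0)*(l + 4) = l*(4 + l))
((G(5) + W(5, -2))/(18 + 25) + 59)² = ((5*(4 + 5) - 4*(-2))/(18 + 25) + 59)² = ((5*9 + 8)/43 + 59)² = ((45 + 8)*(1/43) + 59)² = (53*(1/43) + 59)² = (53/43 + 59)² = (2590/43)² = 6708100/1849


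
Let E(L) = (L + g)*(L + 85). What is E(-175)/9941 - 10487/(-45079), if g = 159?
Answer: 169165027/448130339 ≈ 0.37749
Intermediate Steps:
E(L) = (85 + L)*(159 + L) (E(L) = (L + 159)*(L + 85) = (159 + L)*(85 + L) = (85 + L)*(159 + L))
E(-175)/9941 - 10487/(-45079) = (13515 + (-175)**2 + 244*(-175))/9941 - 10487/(-45079) = (13515 + 30625 - 42700)*(1/9941) - 10487*(-1/45079) = 1440*(1/9941) + 10487/45079 = 1440/9941 + 10487/45079 = 169165027/448130339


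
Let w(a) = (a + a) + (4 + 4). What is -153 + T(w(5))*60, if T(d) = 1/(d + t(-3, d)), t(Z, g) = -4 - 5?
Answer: -439/3 ≈ -146.33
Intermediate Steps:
t(Z, g) = -9
w(a) = 8 + 2*a (w(a) = 2*a + 8 = 8 + 2*a)
T(d) = 1/(-9 + d) (T(d) = 1/(d - 9) = 1/(-9 + d))
-153 + T(w(5))*60 = -153 + 60/(-9 + (8 + 2*5)) = -153 + 60/(-9 + (8 + 10)) = -153 + 60/(-9 + 18) = -153 + 60/9 = -153 + (1/9)*60 = -153 + 20/3 = -439/3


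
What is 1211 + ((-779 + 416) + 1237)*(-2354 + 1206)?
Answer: -1002141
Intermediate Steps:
1211 + ((-779 + 416) + 1237)*(-2354 + 1206) = 1211 + (-363 + 1237)*(-1148) = 1211 + 874*(-1148) = 1211 - 1003352 = -1002141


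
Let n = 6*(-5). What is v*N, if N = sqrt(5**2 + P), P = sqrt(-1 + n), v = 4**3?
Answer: 64*sqrt(25 + I*sqrt(31)) ≈ 321.95 + 35.417*I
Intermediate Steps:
n = -30
v = 64
P = I*sqrt(31) (P = sqrt(-1 - 30) = sqrt(-31) = I*sqrt(31) ≈ 5.5678*I)
N = sqrt(25 + I*sqrt(31)) (N = sqrt(5**2 + I*sqrt(31)) = sqrt(25 + I*sqrt(31)) ≈ 5.0305 + 0.5534*I)
v*N = 64*sqrt(25 + I*sqrt(31))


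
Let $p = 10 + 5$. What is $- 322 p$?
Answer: $-4830$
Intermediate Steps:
$p = 15$
$- 322 p = \left(-322\right) 15 = -4830$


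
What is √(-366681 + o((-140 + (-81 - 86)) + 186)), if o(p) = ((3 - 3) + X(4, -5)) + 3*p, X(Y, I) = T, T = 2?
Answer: I*√367042 ≈ 605.84*I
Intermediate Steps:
X(Y, I) = 2
o(p) = 2 + 3*p (o(p) = ((3 - 3) + 2) + 3*p = (0 + 2) + 3*p = 2 + 3*p)
√(-366681 + o((-140 + (-81 - 86)) + 186)) = √(-366681 + (2 + 3*((-140 + (-81 - 86)) + 186))) = √(-366681 + (2 + 3*((-140 - 167) + 186))) = √(-366681 + (2 + 3*(-307 + 186))) = √(-366681 + (2 + 3*(-121))) = √(-366681 + (2 - 363)) = √(-366681 - 361) = √(-367042) = I*√367042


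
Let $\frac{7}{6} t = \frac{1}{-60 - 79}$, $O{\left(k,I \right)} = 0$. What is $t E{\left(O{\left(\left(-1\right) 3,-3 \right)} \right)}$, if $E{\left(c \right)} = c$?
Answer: $0$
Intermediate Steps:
$t = - \frac{6}{973}$ ($t = \frac{6}{7 \left(-60 - 79\right)} = \frac{6}{7 \left(-139\right)} = \frac{6}{7} \left(- \frac{1}{139}\right) = - \frac{6}{973} \approx -0.0061665$)
$t E{\left(O{\left(\left(-1\right) 3,-3 \right)} \right)} = \left(- \frac{6}{973}\right) 0 = 0$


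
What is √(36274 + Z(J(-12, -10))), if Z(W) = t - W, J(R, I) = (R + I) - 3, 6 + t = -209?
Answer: 2*√9021 ≈ 189.96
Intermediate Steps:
t = -215 (t = -6 - 209 = -215)
J(R, I) = -3 + I + R (J(R, I) = (I + R) - 3 = -3 + I + R)
Z(W) = -215 - W
√(36274 + Z(J(-12, -10))) = √(36274 + (-215 - (-3 - 10 - 12))) = √(36274 + (-215 - 1*(-25))) = √(36274 + (-215 + 25)) = √(36274 - 190) = √36084 = 2*√9021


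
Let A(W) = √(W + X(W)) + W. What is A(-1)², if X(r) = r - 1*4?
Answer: (1 - I*√6)² ≈ -5.0 - 4.899*I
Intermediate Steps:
X(r) = -4 + r (X(r) = r - 4 = -4 + r)
A(W) = W + √(-4 + 2*W) (A(W) = √(W + (-4 + W)) + W = √(-4 + 2*W) + W = W + √(-4 + 2*W))
A(-1)² = (-1 + √(-4 + 2*(-1)))² = (-1 + √(-4 - 2))² = (-1 + √(-6))² = (-1 + I*√6)²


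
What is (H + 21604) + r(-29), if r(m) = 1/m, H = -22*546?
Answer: 278167/29 ≈ 9592.0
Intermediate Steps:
H = -12012
(H + 21604) + r(-29) = (-12012 + 21604) + 1/(-29) = 9592 - 1/29 = 278167/29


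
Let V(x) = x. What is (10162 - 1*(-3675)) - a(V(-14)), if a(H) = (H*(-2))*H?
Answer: 14229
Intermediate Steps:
a(H) = -2*H² (a(H) = (-2*H)*H = -2*H²)
(10162 - 1*(-3675)) - a(V(-14)) = (10162 - 1*(-3675)) - (-2)*(-14)² = (10162 + 3675) - (-2)*196 = 13837 - 1*(-392) = 13837 + 392 = 14229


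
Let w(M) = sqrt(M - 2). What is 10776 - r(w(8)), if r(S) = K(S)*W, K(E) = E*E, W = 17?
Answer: 10674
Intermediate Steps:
K(E) = E**2
w(M) = sqrt(-2 + M)
r(S) = 17*S**2 (r(S) = S**2*17 = 17*S**2)
10776 - r(w(8)) = 10776 - 17*(sqrt(-2 + 8))**2 = 10776 - 17*(sqrt(6))**2 = 10776 - 17*6 = 10776 - 1*102 = 10776 - 102 = 10674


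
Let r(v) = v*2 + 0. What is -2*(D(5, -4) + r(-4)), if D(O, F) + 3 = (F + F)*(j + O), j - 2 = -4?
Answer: 70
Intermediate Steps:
j = -2 (j = 2 - 4 = -2)
D(O, F) = -3 + 2*F*(-2 + O) (D(O, F) = -3 + (F + F)*(-2 + O) = -3 + (2*F)*(-2 + O) = -3 + 2*F*(-2 + O))
r(v) = 2*v (r(v) = 2*v + 0 = 2*v)
-2*(D(5, -4) + r(-4)) = -2*((-3 - 4*(-4) + 2*(-4)*5) + 2*(-4)) = -2*((-3 + 16 - 40) - 8) = -2*(-27 - 8) = -2*(-35) = 70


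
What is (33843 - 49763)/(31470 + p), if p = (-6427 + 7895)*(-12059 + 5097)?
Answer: 7960/5094373 ≈ 0.0015625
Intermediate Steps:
p = -10220216 (p = 1468*(-6962) = -10220216)
(33843 - 49763)/(31470 + p) = (33843 - 49763)/(31470 - 10220216) = -15920/(-10188746) = -15920*(-1/10188746) = 7960/5094373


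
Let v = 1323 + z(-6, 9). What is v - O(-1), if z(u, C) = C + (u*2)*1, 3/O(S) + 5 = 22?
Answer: 22437/17 ≈ 1319.8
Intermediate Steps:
O(S) = 3/17 (O(S) = 3/(-5 + 22) = 3/17)
z(u, C) = C + 2*u (z(u, C) = C + (2*u)*1 = C + 2*u)
v = 1320 (v = 1323 + (9 + 2*(-6)) = 1323 + (9 - 12) = 1323 - 3 = 1320)
v - O(-1) = 1320 - 1*3/17 = 1320 - 3/17 = 22437/17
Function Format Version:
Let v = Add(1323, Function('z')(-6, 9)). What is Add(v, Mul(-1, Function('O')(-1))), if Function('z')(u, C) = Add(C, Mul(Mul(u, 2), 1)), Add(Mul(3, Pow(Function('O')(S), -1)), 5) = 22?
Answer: Rational(22437, 17) ≈ 1319.8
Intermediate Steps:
Function('O')(S) = Rational(3, 17) (Function('O')(S) = Mul(3, Pow(Add(-5, 22), -1)) = Mul(3, Pow(17, -1)) = Mul(3, Rational(1, 17)) = Rational(3, 17))
Function('z')(u, C) = Add(C, Mul(2, u)) (Function('z')(u, C) = Add(C, Mul(Mul(2, u), 1)) = Add(C, Mul(2, u)))
v = 1320 (v = Add(1323, Add(9, Mul(2, -6))) = Add(1323, Add(9, -12)) = Add(1323, -3) = 1320)
Add(v, Mul(-1, Function('O')(-1))) = Add(1320, Mul(-1, Rational(3, 17))) = Add(1320, Rational(-3, 17)) = Rational(22437, 17)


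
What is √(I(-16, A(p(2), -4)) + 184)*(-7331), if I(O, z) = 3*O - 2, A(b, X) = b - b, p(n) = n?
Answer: -7331*√134 ≈ -84863.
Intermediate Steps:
A(b, X) = 0
I(O, z) = -2 + 3*O
√(I(-16, A(p(2), -4)) + 184)*(-7331) = √((-2 + 3*(-16)) + 184)*(-7331) = √((-2 - 48) + 184)*(-7331) = √(-50 + 184)*(-7331) = √134*(-7331) = -7331*√134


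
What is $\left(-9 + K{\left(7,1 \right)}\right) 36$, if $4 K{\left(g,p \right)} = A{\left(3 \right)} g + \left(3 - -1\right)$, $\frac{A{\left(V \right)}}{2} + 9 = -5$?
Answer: $-2052$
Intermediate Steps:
$A{\left(V \right)} = -28$ ($A{\left(V \right)} = -18 + 2 \left(-5\right) = -18 - 10 = -28$)
$K{\left(g,p \right)} = 1 - 7 g$ ($K{\left(g,p \right)} = \frac{- 28 g + \left(3 - -1\right)}{4} = \frac{- 28 g + \left(3 + 1\right)}{4} = \frac{- 28 g + 4}{4} = \frac{4 - 28 g}{4} = 1 - 7 g$)
$\left(-9 + K{\left(7,1 \right)}\right) 36 = \left(-9 + \left(1 - 49\right)\right) 36 = \left(-9 - 48\right) 36 = \left(-57\right) 36 = -2052$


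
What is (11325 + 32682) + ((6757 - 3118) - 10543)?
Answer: 37103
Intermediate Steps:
(11325 + 32682) + ((6757 - 3118) - 10543) = 44007 + (3639 - 10543) = 44007 - 6904 = 37103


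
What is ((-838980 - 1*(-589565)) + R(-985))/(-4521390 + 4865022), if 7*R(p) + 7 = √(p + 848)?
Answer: -31177/42954 + I*√137/2405424 ≈ -0.72582 + 4.866e-6*I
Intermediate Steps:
R(p) = -1 + √(848 + p)/7 (R(p) = -1 + √(p + 848)/7 = -1 + √(848 + p)/7)
((-838980 - 1*(-589565)) + R(-985))/(-4521390 + 4865022) = ((-838980 - 1*(-589565)) + (-1 + √(848 - 985)/7))/(-4521390 + 4865022) = ((-838980 + 589565) + (-1 + √(-137)/7))/343632 = (-249415 + (-1 + (I*√137)/7))*(1/343632) = (-249415 + (-1 + I*√137/7))*(1/343632) = (-249416 + I*√137/7)*(1/343632) = -31177/42954 + I*√137/2405424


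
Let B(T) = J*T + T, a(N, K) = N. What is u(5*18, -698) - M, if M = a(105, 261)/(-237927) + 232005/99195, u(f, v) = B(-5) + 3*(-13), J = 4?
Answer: -34792547536/524470417 ≈ -66.338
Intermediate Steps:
B(T) = 5*T (B(T) = 4*T + T = 5*T)
u(f, v) = -64 (u(f, v) = 5*(-5) + 3*(-13) = -25 - 39 = -64)
M = 1226440848/524470417 (M = 105/(-237927) + 232005/99195 = 105*(-1/237927) + 232005*(1/99195) = -35/79309 + 15467/6613 = 1226440848/524470417 ≈ 2.3384)
u(5*18, -698) - M = -64 - 1*1226440848/524470417 = -64 - 1226440848/524470417 = -34792547536/524470417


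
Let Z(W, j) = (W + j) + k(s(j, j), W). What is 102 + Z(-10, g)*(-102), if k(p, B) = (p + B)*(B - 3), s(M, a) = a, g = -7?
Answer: -20706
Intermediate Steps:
k(p, B) = (-3 + B)*(B + p) (k(p, B) = (B + p)*(-3 + B) = (-3 + B)*(B + p))
Z(W, j) = W**2 - 2*W - 2*j + W*j (Z(W, j) = (W + j) + (W**2 - 3*W - 3*j + W*j) = W**2 - 2*W - 2*j + W*j)
102 + Z(-10, g)*(-102) = 102 + ((-10)**2 - 2*(-10) - 2*(-7) - 10*(-7))*(-102) = 102 + (100 + 20 + 14 + 70)*(-102) = 102 + 204*(-102) = 102 - 20808 = -20706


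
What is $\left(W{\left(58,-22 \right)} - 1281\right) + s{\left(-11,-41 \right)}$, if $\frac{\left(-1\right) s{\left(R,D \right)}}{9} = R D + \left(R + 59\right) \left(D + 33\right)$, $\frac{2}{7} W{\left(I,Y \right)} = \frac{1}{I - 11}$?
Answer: $- \frac{177089}{94} \approx -1883.9$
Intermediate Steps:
$W{\left(I,Y \right)} = \frac{7}{2 \left(-11 + I\right)}$ ($W{\left(I,Y \right)} = \frac{7}{2 \left(I - 11\right)} = \frac{7}{2 \left(-11 + I\right)}$)
$s{\left(R,D \right)} = - 9 D R - 9 \left(33 + D\right) \left(59 + R\right)$ ($s{\left(R,D \right)} = - 9 \left(R D + \left(R + 59\right) \left(D + 33\right)\right) = - 9 \left(D R + \left(59 + R\right) \left(33 + D\right)\right) = - 9 \left(D R + \left(33 + D\right) \left(59 + R\right)\right) = - 9 D R - 9 \left(33 + D\right) \left(59 + R\right)$)
$\left(W{\left(58,-22 \right)} - 1281\right) + s{\left(-11,-41 \right)} = \left(\frac{7}{2 \left(-11 + 58\right)} - 1281\right) - \left(-7515 + 8118\right) = \left(\frac{7}{2 \cdot 47} - 1281\right) + \left(-17523 + 21771 + 3267 - 8118\right) = \left(\frac{7}{2} \cdot \frac{1}{47} - 1281\right) - 603 = \left(\frac{7}{94} - 1281\right) - 603 = - \frac{120407}{94} - 603 = - \frac{177089}{94}$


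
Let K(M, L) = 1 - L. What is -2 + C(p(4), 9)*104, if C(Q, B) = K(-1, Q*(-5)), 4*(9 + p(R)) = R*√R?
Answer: -3538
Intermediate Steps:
p(R) = -9 + R^(3/2)/4 (p(R) = -9 + (R*√R)/4 = -9 + R^(3/2)/4)
C(Q, B) = 1 + 5*Q (C(Q, B) = 1 - Q*(-5) = 1 - (-5)*Q = 1 + 5*Q)
-2 + C(p(4), 9)*104 = -2 + (1 + 5*(-9 + 4^(3/2)/4))*104 = -2 + (1 + 5*(-9 + (¼)*8))*104 = -2 + (1 + 5*(-9 + 2))*104 = -2 + (1 + 5*(-7))*104 = -2 + (1 - 35)*104 = -2 - 34*104 = -2 - 3536 = -3538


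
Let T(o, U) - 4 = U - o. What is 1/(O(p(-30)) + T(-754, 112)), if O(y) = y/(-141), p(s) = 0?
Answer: 1/870 ≈ 0.0011494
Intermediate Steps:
O(y) = -y/141 (O(y) = y*(-1/141) = -y/141)
T(o, U) = 4 + U - o (T(o, U) = 4 + (U - o) = 4 + U - o)
1/(O(p(-30)) + T(-754, 112)) = 1/(-1/141*0 + (4 + 112 - 1*(-754))) = 1/(0 + (4 + 112 + 754)) = 1/(0 + 870) = 1/870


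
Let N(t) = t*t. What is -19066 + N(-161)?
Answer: 6855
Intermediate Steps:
N(t) = t²
-19066 + N(-161) = -19066 + (-161)² = -19066 + 25921 = 6855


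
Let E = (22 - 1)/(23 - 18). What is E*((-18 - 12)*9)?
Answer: -1134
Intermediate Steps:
E = 21/5 ≈ 4.2000
E*((-18 - 12)*9) = 21*((-18 - 12)*9)/5 = 21*(-30*9)/5 = (21/5)*(-270) = -1134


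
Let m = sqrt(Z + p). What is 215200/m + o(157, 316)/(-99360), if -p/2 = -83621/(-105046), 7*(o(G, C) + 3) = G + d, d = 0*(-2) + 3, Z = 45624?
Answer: -139/695520 + 215200*sqrt(125856964069313)/2396225731 ≈ 1007.5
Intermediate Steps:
d = 3 (d = 0 + 3 = 3)
o(G, C) = -18/7 + G/7 (o(G, C) = -3 + (G + 3)/7 = -3 + (3 + G)/7 = -3 + (3/7 + G/7) = -18/7 + G/7)
p = -83621/52523 (p = -(-167242)/(-105046) = -(-167242)*(-1)/105046 = -2*83621/105046 = -83621/52523 ≈ -1.5921)
m = sqrt(125856964069313)/52523 (m = sqrt(45624 - 83621/52523) = sqrt(2396225731/52523) = sqrt(125856964069313)/52523 ≈ 213.59)
215200/m + o(157, 316)/(-99360) = 215200/((sqrt(125856964069313)/52523)) + (-18/7 + (1/7)*157)/(-99360) = 215200*(sqrt(125856964069313)/2396225731) + (-18/7 + 157/7)*(-1/99360) = 215200*sqrt(125856964069313)/2396225731 + (139/7)*(-1/99360) = 215200*sqrt(125856964069313)/2396225731 - 139/695520 = -139/695520 + 215200*sqrt(125856964069313)/2396225731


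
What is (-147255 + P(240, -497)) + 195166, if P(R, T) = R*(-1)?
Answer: 47671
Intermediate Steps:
P(R, T) = -R
(-147255 + P(240, -497)) + 195166 = (-147255 - 1*240) + 195166 = (-147255 - 240) + 195166 = -147495 + 195166 = 47671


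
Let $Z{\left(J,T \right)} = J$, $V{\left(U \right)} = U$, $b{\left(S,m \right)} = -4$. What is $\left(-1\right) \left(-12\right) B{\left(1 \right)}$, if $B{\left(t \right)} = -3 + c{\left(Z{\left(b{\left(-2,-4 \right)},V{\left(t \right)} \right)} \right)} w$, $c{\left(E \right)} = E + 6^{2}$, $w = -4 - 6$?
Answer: $-3876$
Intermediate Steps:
$w = -10$ ($w = -4 - 6 = -10$)
$c{\left(E \right)} = 36 + E$ ($c{\left(E \right)} = E + 36 = 36 + E$)
$B{\left(t \right)} = -323$ ($B{\left(t \right)} = -3 + \left(36 - 4\right) \left(-10\right) = -3 + 32 \left(-10\right) = -3 - 320 = -323$)
$\left(-1\right) \left(-12\right) B{\left(1 \right)} = \left(-1\right) \left(-12\right) \left(-323\right) = 12 \left(-323\right) = -3876$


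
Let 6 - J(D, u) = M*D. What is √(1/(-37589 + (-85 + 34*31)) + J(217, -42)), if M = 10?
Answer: I*√725494209555/18310 ≈ 46.519*I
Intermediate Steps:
J(D, u) = 6 - 10*D
√(1/(-37589 + (-85 + 34*31)) + J(217, -42)) = √(1/(-37589 + (-85 + 34*31)) + (6 - 10*217)) = √(1/(-37589 + (-85 + 1054)) + (6 - 2170)) = √(1/(-37589 + 969) - 2164) = √(1/(-36620) - 2164) = √(-1/36620 - 2164) = √(-79245681/36620) = I*√725494209555/18310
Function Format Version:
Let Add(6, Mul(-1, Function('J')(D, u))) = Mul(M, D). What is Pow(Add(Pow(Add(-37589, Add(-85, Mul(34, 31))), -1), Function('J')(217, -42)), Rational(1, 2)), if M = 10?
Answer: Mul(Rational(1, 18310), I, Pow(725494209555, Rational(1, 2))) ≈ Mul(46.519, I)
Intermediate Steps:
Function('J')(D, u) = Add(6, Mul(-10, D)) (Function('J')(D, u) = Add(6, Mul(-1, Mul(10, D))) = Add(6, Mul(-10, D)))
Pow(Add(Pow(Add(-37589, Add(-85, Mul(34, 31))), -1), Function('J')(217, -42)), Rational(1, 2)) = Pow(Add(Pow(Add(-37589, Add(-85, Mul(34, 31))), -1), Add(6, Mul(-10, 217))), Rational(1, 2)) = Pow(Add(Pow(Add(-37589, Add(-85, 1054)), -1), Add(6, -2170)), Rational(1, 2)) = Pow(Add(Pow(Add(-37589, 969), -1), -2164), Rational(1, 2)) = Pow(Add(Pow(-36620, -1), -2164), Rational(1, 2)) = Pow(Add(Rational(-1, 36620), -2164), Rational(1, 2)) = Pow(Rational(-79245681, 36620), Rational(1, 2)) = Mul(Rational(1, 18310), I, Pow(725494209555, Rational(1, 2)))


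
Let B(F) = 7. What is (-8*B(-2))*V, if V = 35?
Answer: -1960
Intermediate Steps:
(-8*B(-2))*V = -8*7*35 = -56*35 = -1960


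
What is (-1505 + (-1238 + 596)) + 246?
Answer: -1901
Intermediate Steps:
(-1505 + (-1238 + 596)) + 246 = (-1505 - 642) + 246 = -2147 + 246 = -1901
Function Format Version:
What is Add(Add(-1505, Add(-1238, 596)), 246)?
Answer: -1901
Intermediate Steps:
Add(Add(-1505, Add(-1238, 596)), 246) = Add(Add(-1505, -642), 246) = Add(-2147, 246) = -1901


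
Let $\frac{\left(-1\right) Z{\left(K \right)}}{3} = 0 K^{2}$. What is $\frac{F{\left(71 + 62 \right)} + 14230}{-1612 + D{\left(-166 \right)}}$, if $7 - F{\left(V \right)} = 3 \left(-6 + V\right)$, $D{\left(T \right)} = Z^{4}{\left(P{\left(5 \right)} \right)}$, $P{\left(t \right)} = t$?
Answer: $- \frac{3464}{403} \approx -8.5955$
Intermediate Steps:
$Z{\left(K \right)} = 0$ ($Z{\left(K \right)} = - 3 \cdot 0 K^{2} = \left(-3\right) 0 = 0$)
$D{\left(T \right)} = 0$ ($D{\left(T \right)} = 0^{4} = 0$)
$F{\left(V \right)} = 25 - 3 V$ ($F{\left(V \right)} = 7 - 3 \left(-6 + V\right) = 7 - \left(-18 + 3 V\right) = 25 - 3 V$)
$\frac{F{\left(71 + 62 \right)} + 14230}{-1612 + D{\left(-166 \right)}} = \frac{\left(25 - 3 \left(71 + 62\right)\right) + 14230}{-1612 + 0} = \frac{\left(25 - 399\right) + 14230}{-1612} = \left(\left(25 - 399\right) + 14230\right) \left(- \frac{1}{1612}\right) = \left(-374 + 14230\right) \left(- \frac{1}{1612}\right) = 13856 \left(- \frac{1}{1612}\right) = - \frac{3464}{403}$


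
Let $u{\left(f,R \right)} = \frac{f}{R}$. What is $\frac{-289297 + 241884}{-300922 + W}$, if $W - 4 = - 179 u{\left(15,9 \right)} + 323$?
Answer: $\frac{142239}{902680} \approx 0.15757$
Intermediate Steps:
$W = \frac{86}{3}$ ($W = 4 + \left(- 179 \cdot \frac{15}{9} + 323\right) = 4 + \left(- 179 \cdot 15 \cdot \frac{1}{9} + 323\right) = 4 + \left(\left(-179\right) \frac{5}{3} + 323\right) = 4 + \left(- \frac{895}{3} + 323\right) = 4 + \frac{74}{3} = \frac{86}{3} \approx 28.667$)
$\frac{-289297 + 241884}{-300922 + W} = \frac{-289297 + 241884}{-300922 + \frac{86}{3}} = - \frac{47413}{- \frac{902680}{3}} = \left(-47413\right) \left(- \frac{3}{902680}\right) = \frac{142239}{902680}$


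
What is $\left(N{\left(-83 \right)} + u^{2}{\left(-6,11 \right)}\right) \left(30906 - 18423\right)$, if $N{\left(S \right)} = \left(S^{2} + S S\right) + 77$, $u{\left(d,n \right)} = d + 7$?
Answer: $172964448$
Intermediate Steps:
$u{\left(d,n \right)} = 7 + d$
$N{\left(S \right)} = 77 + 2 S^{2}$ ($N{\left(S \right)} = \left(S^{2} + S^{2}\right) + 77 = 2 S^{2} + 77 = 77 + 2 S^{2}$)
$\left(N{\left(-83 \right)} + u^{2}{\left(-6,11 \right)}\right) \left(30906 - 18423\right) = \left(\left(77 + 2 \left(-83\right)^{2}\right) + \left(7 - 6\right)^{2}\right) \left(30906 - 18423\right) = \left(\left(77 + 2 \cdot 6889\right) + 1^{2}\right) 12483 = \left(\left(77 + 13778\right) + 1\right) 12483 = \left(13855 + 1\right) 12483 = 13856 \cdot 12483 = 172964448$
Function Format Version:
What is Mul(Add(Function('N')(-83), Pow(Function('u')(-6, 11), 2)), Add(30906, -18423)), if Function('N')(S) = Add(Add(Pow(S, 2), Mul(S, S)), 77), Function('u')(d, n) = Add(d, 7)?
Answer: 172964448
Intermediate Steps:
Function('u')(d, n) = Add(7, d)
Function('N')(S) = Add(77, Mul(2, Pow(S, 2))) (Function('N')(S) = Add(Add(Pow(S, 2), Pow(S, 2)), 77) = Add(Mul(2, Pow(S, 2)), 77) = Add(77, Mul(2, Pow(S, 2))))
Mul(Add(Function('N')(-83), Pow(Function('u')(-6, 11), 2)), Add(30906, -18423)) = Mul(Add(Add(77, Mul(2, Pow(-83, 2))), Pow(Add(7, -6), 2)), Add(30906, -18423)) = Mul(Add(Add(77, Mul(2, 6889)), Pow(1, 2)), 12483) = Mul(Add(Add(77, 13778), 1), 12483) = Mul(Add(13855, 1), 12483) = Mul(13856, 12483) = 172964448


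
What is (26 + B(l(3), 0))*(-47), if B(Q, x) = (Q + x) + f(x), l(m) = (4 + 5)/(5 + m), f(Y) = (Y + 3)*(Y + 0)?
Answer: -10199/8 ≈ -1274.9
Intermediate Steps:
f(Y) = Y*(3 + Y) (f(Y) = (3 + Y)*Y = Y*(3 + Y))
l(m) = 9/(5 + m)
B(Q, x) = Q + x + x*(3 + x) (B(Q, x) = (Q + x) + x*(3 + x) = Q + x + x*(3 + x))
(26 + B(l(3), 0))*(-47) = (26 + (9/(5 + 3) + 0 + 0*(3 + 0)))*(-47) = (26 + (9/8 + 0 + 0*3))*(-47) = (26 + (9*(⅛) + 0 + 0))*(-47) = (26 + (9/8 + 0 + 0))*(-47) = (26 + 9/8)*(-47) = (217/8)*(-47) = -10199/8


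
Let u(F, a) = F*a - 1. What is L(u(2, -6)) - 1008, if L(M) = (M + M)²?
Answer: -332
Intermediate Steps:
u(F, a) = -1 + F*a
L(M) = 4*M² (L(M) = (2*M)² = 4*M²)
L(u(2, -6)) - 1008 = 4*(-1 + 2*(-6))² - 1008 = 4*(-1 - 12)² - 1008 = 4*(-13)² - 1008 = 4*169 - 1008 = 676 - 1008 = -332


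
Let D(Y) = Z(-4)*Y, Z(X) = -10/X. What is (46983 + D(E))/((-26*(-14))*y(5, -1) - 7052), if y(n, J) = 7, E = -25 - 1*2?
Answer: -93831/9008 ≈ -10.416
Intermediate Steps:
E = -27 (E = -25 - 2 = -27)
D(Y) = 5*Y/2 (D(Y) = (-10/(-4))*Y = (-10*(-¼))*Y = 5*Y/2)
(46983 + D(E))/((-26*(-14))*y(5, -1) - 7052) = (46983 + (5/2)*(-27))/(-26*(-14)*7 - 7052) = (46983 - 135/2)/(364*7 - 7052) = 93831/(2*(2548 - 7052)) = (93831/2)/(-4504) = (93831/2)*(-1/4504) = -93831/9008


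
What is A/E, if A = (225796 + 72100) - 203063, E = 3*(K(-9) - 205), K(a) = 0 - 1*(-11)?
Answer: -31611/194 ≈ -162.94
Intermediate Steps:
K(a) = 11 (K(a) = 0 + 11 = 11)
E = -582 (E = 3*(11 - 205) = 3*(-194) = -582)
A = 94833 (A = 297896 - 203063 = 94833)
A/E = 94833/(-582) = 94833*(-1/582) = -31611/194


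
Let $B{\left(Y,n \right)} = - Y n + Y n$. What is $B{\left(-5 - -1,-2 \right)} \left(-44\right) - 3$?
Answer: $-3$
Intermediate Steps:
$B{\left(Y,n \right)} = 0$ ($B{\left(Y,n \right)} = - Y n + Y n = 0$)
$B{\left(-5 - -1,-2 \right)} \left(-44\right) - 3 = 0 \left(-44\right) - 3 = 0 - 3 = -3$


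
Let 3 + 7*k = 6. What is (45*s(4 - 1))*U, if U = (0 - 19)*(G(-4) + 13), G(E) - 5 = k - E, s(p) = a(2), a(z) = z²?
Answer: -536940/7 ≈ -76706.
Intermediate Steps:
k = 3/7 (k = -3/7 + (⅐)*6 = -3/7 + 6/7 = 3/7 ≈ 0.42857)
s(p) = 4 (s(p) = 2² = 4)
G(E) = 38/7 - E (G(E) = 5 + (3/7 - E) = 38/7 - E)
U = -2983/7 (U = (0 - 19)*((38/7 - 1*(-4)) + 13) = -19*((38/7 + 4) + 13) = -19*(66/7 + 13) = -19*157/7 = -2983/7 ≈ -426.14)
(45*s(4 - 1))*U = (45*4)*(-2983/7) = 180*(-2983/7) = -536940/7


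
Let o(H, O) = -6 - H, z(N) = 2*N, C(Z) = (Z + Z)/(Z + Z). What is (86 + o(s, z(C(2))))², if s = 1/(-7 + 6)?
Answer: 6561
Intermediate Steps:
C(Z) = 1 (C(Z) = (2*Z)/((2*Z)) = (2*Z)*(1/(2*Z)) = 1)
s = -1 (s = 1/(-1) = -1)
(86 + o(s, z(C(2))))² = (86 + (-6 - 1*(-1)))² = (86 + (-6 + 1))² = (86 - 5)² = 81² = 6561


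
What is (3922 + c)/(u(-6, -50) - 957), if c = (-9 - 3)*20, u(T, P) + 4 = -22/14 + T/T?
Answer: -25774/6731 ≈ -3.8291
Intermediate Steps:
u(T, P) = -32/7 (u(T, P) = -4 + (-22/14 + T/T) = -4 + (-22*1/14 + 1) = -4 + (-11/7 + 1) = -4 - 4/7 = -32/7)
c = -240 (c = -12*20 = -240)
(3922 + c)/(u(-6, -50) - 957) = (3922 - 240)/(-32/7 - 957) = 3682/(-6731/7) = 3682*(-7/6731) = -25774/6731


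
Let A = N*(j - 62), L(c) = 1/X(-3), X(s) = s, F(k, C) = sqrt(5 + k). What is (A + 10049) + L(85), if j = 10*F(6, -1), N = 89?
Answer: 13592/3 + 890*sqrt(11) ≈ 7482.5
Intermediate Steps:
j = 10*sqrt(11) (j = 10*sqrt(5 + 6) = 10*sqrt(11) ≈ 33.166)
L(c) = -1/3 (L(c) = 1/(-3) = -1/3)
A = -5518 + 890*sqrt(11) (A = 89*(10*sqrt(11) - 62) = 89*(-62 + 10*sqrt(11)) = -5518 + 890*sqrt(11) ≈ -2566.2)
(A + 10049) + L(85) = ((-5518 + 890*sqrt(11)) + 10049) - 1/3 = (4531 + 890*sqrt(11)) - 1/3 = 13592/3 + 890*sqrt(11)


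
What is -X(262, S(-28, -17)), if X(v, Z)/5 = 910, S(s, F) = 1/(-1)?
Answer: -4550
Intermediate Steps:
S(s, F) = -1
X(v, Z) = 4550 (X(v, Z) = 5*910 = 4550)
-X(262, S(-28, -17)) = -1*4550 = -4550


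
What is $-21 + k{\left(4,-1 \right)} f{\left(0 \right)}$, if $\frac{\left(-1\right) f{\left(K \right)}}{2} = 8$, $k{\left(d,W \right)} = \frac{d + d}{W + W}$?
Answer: $43$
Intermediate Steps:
$k{\left(d,W \right)} = \frac{d}{W}$ ($k{\left(d,W \right)} = \frac{2 d}{2 W} = 2 d \frac{1}{2 W} = \frac{d}{W}$)
$f{\left(K \right)} = -16$ ($f{\left(K \right)} = \left(-2\right) 8 = -16$)
$-21 + k{\left(4,-1 \right)} f{\left(0 \right)} = -21 + \frac{4}{-1} \left(-16\right) = -21 + 4 \left(-1\right) \left(-16\right) = -21 - -64 = -21 + 64 = 43$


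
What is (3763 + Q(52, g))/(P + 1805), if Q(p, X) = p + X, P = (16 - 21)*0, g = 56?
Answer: 3871/1805 ≈ 2.1446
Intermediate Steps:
P = 0 (P = -5*0 = 0)
Q(p, X) = X + p
(3763 + Q(52, g))/(P + 1805) = (3763 + (56 + 52))/(0 + 1805) = (3763 + 108)/1805 = 3871*(1/1805) = 3871/1805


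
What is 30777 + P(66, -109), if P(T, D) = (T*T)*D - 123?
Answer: -444150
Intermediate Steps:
P(T, D) = -123 + D*T² (P(T, D) = T²*D - 123 = D*T² - 123 = -123 + D*T²)
30777 + P(66, -109) = 30777 + (-123 - 109*66²) = 30777 + (-123 - 109*4356) = 30777 + (-123 - 474804) = 30777 - 474927 = -444150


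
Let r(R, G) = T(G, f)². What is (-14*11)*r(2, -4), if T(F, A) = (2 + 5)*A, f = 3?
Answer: -67914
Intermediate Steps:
T(F, A) = 7*A
r(R, G) = 441 (r(R, G) = (7*3)² = 21² = 441)
(-14*11)*r(2, -4) = -14*11*441 = -154*441 = -67914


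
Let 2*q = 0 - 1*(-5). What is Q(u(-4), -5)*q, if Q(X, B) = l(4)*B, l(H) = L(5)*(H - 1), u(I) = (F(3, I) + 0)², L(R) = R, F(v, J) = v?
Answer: -375/2 ≈ -187.50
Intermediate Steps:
q = 5/2 (q = (0 - 1*(-5))/2 = (0 + 5)/2 = (½)*5 = 5/2 ≈ 2.5000)
u(I) = 9 (u(I) = (3 + 0)² = 3² = 9)
l(H) = -5 + 5*H (l(H) = 5*(H - 1) = 5*(-1 + H) = -5 + 5*H)
Q(X, B) = 15*B (Q(X, B) = (-5 + 5*4)*B = (-5 + 20)*B = 15*B)
Q(u(-4), -5)*q = (15*(-5))*(5/2) = -75*5/2 = -375/2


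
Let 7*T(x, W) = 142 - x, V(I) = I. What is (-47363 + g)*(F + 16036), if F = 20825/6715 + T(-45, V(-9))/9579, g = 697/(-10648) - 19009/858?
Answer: -64302464248388525375/84606670764 ≈ -7.6002e+8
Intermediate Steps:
T(x, W) = 142/7 - x/7 (T(x, W) = (142 - x)/7 = 142/7 - x/7)
g = -9227539/415272 (g = 697*(-1/10648) - 19009*1/858 = -697/10648 - 19009/858 = -9227539/415272 ≈ -22.220)
F = 16442758/5297187 (F = 20825/6715 + (142/7 - 1/7*(-45))/9579 = 20825*(1/6715) + (142/7 + 45/7)*(1/9579) = 245/79 + (187/7)*(1/9579) = 245/79 + 187/67053 = 16442758/5297187 ≈ 3.1041)
(-47363 + g)*(F + 16036) = (-47363 - 9227539/415272)*(16442758/5297187 + 16036) = -19677755275/415272*84962133490/5297187 = -64302464248388525375/84606670764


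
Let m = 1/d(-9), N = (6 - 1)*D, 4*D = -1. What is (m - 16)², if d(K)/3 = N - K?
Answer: 2202256/8649 ≈ 254.63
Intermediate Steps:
D = -¼ (D = (¼)*(-1) = -¼ ≈ -0.25000)
N = -5/4 (N = (6 - 1)*(-¼) = 5*(-¼) = -5/4 ≈ -1.2500)
d(K) = -15/4 - 3*K (d(K) = 3*(-5/4 - K) = -15/4 - 3*K)
m = 4/93 (m = 1/(-15/4 - 3*(-9)) = 1/(-15/4 + 27) = 1/(93/4) = 4/93 ≈ 0.043011)
(m - 16)² = (4/93 - 16)² = (-1484/93)² = 2202256/8649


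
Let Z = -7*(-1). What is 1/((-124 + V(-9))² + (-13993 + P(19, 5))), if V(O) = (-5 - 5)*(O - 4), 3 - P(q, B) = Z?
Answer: -1/13961 ≈ -7.1628e-5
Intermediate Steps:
Z = 7
P(q, B) = -4 (P(q, B) = 3 - 1*7 = 3 - 7 = -4)
V(O) = 40 - 10*O (V(O) = -10*(-4 + O) = 40 - 10*O)
1/((-124 + V(-9))² + (-13993 + P(19, 5))) = 1/((-124 + (40 - 10*(-9)))² + (-13993 - 4)) = 1/((-124 + (40 + 90))² - 13997) = 1/((-124 + 130)² - 13997) = 1/(6² - 13997) = 1/(36 - 13997) = 1/(-13961) = -1/13961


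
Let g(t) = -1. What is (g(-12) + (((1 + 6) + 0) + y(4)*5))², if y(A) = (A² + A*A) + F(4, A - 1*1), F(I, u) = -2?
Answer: 24336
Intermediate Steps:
y(A) = -2 + 2*A² (y(A) = (A² + A*A) - 2 = (A² + A²) - 2 = 2*A² - 2 = -2 + 2*A²)
(g(-12) + (((1 + 6) + 0) + y(4)*5))² = (-1 + (((1 + 6) + 0) + (-2 + 2*4²)*5))² = (-1 + ((7 + 0) + (-2 + 2*16)*5))² = (-1 + (7 + (-2 + 32)*5))² = (-1 + (7 + 30*5))² = (-1 + (7 + 150))² = (-1 + 157)² = 156² = 24336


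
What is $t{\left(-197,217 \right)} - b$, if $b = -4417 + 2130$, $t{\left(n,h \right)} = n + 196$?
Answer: $2286$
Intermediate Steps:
$t{\left(n,h \right)} = 196 + n$
$b = -2287$
$t{\left(-197,217 \right)} - b = \left(196 - 197\right) - -2287 = -1 + 2287 = 2286$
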